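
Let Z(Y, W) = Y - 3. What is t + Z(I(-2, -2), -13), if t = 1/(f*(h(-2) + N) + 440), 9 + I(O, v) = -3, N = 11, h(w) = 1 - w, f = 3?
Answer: -7229/482 ≈ -14.998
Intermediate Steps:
I(O, v) = -12 (I(O, v) = -9 - 3 = -12)
Z(Y, W) = -3 + Y
t = 1/482 (t = 1/(3*((1 - 1*(-2)) + 11) + 440) = 1/(3*((1 + 2) + 11) + 440) = 1/(3*(3 + 11) + 440) = 1/(3*14 + 440) = 1/(42 + 440) = 1/482 ≈ 0.0020747)
t + Z(I(-2, -2), -13) = 1/482 + (-3 - 12) = 1/482 - 15 = -7229/482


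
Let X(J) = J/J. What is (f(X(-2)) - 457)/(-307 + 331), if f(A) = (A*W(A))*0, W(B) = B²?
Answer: -457/24 ≈ -19.042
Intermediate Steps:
X(J) = 1
f(A) = 0 (f(A) = (A*A²)*0 = A³*0 = 0)
(f(X(-2)) - 457)/(-307 + 331) = (0 - 457)/(-307 + 331) = -457/24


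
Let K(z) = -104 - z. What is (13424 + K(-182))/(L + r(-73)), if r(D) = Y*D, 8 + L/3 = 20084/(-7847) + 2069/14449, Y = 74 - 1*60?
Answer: -1530874353106/119418717757 ≈ -12.819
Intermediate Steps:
Y = 14 (Y = 74 - 60 = 14)
L = -3543026091/113381303 (L = -24 + 3*(20084/(-7847) + 2069/14449) = -24 + 3*(20084*(-1/7847) + 2069*(1/14449)) = -24 + 3*(-20084/7847 + 2069/14449) = -24 + 3*(-273958273/113381303) = -24 - 821874819/113381303 = -3543026091/113381303 ≈ -31.249)
r(D) = 14*D
(13424 + K(-182))/(L + r(-73)) = (13424 + (-104 - 1*(-182)))/(-3543026091/113381303 + 14*(-73)) = (13424 + (-104 + 182))/(-3543026091/113381303 - 1022) = (13424 + 78)/(-119418717757/113381303) = 13502*(-113381303/119418717757) = -1530874353106/119418717757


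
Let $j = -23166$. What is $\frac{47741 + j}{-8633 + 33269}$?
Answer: $\frac{24575}{24636} \approx 0.99752$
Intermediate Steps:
$\frac{47741 + j}{-8633 + 33269} = \frac{47741 - 23166}{-8633 + 33269} = \frac{24575}{24636}$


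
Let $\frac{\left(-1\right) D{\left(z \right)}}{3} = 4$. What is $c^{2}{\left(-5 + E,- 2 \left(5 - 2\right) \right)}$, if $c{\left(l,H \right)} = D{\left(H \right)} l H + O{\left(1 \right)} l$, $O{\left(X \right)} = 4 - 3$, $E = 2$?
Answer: $47961$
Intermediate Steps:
$D{\left(z \right)} = -12$ ($D{\left(z \right)} = \left(-3\right) 4 = -12$)
$O{\left(X \right)} = 1$ ($O{\left(X \right)} = 4 - 3 = 1$)
$c{\left(l,H \right)} = l - 12 H l$ ($c{\left(l,H \right)} = - 12 l H + 1 l = - 12 H l + l = l - 12 H l$)
$c^{2}{\left(-5 + E,- 2 \left(5 - 2\right) \right)} = \left(\left(-5 + 2\right) \left(1 - 12 \left(- 2 \left(5 - 2\right)\right)\right)\right)^{2} = \left(- 3 \left(1 - 12 \left(\left(-2\right) 3\right)\right)\right)^{2} = \left(- 3 \left(1 - -72\right)\right)^{2} = \left(- 3 \left(1 + 72\right)\right)^{2} = \left(\left(-3\right) 73\right)^{2} = \left(-219\right)^{2} = 47961$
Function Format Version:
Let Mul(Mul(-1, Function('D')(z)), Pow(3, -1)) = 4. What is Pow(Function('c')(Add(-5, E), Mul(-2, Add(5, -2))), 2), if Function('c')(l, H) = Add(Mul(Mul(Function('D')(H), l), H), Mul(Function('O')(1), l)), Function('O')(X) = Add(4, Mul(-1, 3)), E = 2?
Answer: 47961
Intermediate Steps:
Function('D')(z) = -12 (Function('D')(z) = Mul(-3, 4) = -12)
Function('O')(X) = 1 (Function('O')(X) = Add(4, -3) = 1)
Function('c')(l, H) = Add(l, Mul(-12, H, l)) (Function('c')(l, H) = Add(Mul(Mul(-12, l), H), Mul(1, l)) = Add(Mul(-12, H, l), l) = Add(l, Mul(-12, H, l)))
Pow(Function('c')(Add(-5, E), Mul(-2, Add(5, -2))), 2) = Pow(Mul(Add(-5, 2), Add(1, Mul(-12, Mul(-2, Add(5, -2))))), 2) = Pow(Mul(-3, Add(1, Mul(-12, Mul(-2, 3)))), 2) = Pow(Mul(-3, Add(1, Mul(-12, -6))), 2) = Pow(Mul(-3, Add(1, 72)), 2) = Pow(Mul(-3, 73), 2) = Pow(-219, 2) = 47961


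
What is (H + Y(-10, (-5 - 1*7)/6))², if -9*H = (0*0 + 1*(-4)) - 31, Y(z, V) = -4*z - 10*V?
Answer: 330625/81 ≈ 4081.8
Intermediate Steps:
Y(z, V) = -10*V - 4*z
H = 35/9 (H = -((0*0 + 1*(-4)) - 31)/9 = -((0 - 4) - 31)/9 = -(-4 - 31)/9 = -⅑*(-35) = 35/9 ≈ 3.8889)
(H + Y(-10, (-5 - 1*7)/6))² = (35/9 + (-10*(-5 - 1*7)/6 - 4*(-10)))² = (35/9 + (-10*(-5 - 7)/6 + 40))² = (35/9 + (-(-120)/6 + 40))² = (35/9 + (-10*(-2) + 40))² = (35/9 + (20 + 40))² = (35/9 + 60)² = (575/9)² = 330625/81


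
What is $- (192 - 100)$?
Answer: $-92$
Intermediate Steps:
$- (192 - 100) = \left(-1\right) 92 = -92$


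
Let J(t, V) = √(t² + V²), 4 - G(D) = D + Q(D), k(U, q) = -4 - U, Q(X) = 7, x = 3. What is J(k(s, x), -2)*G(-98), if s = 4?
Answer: 190*√17 ≈ 783.39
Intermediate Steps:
G(D) = -3 - D (G(D) = 4 - (D + 7) = 4 - (7 + D) = 4 + (-7 - D) = -3 - D)
J(t, V) = √(V² + t²)
J(k(s, x), -2)*G(-98) = √((-2)² + (-4 - 1*4)²)*(-3 - 1*(-98)) = √(4 + (-4 - 4)²)*(-3 + 98) = √(4 + (-8)²)*95 = √(4 + 64)*95 = √68*95 = (2*√17)*95 = 190*√17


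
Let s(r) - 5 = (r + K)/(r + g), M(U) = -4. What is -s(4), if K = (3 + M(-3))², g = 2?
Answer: -35/6 ≈ -5.8333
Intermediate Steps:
K = 1 (K = (3 - 4)² = (-1)² = 1)
s(r) = 5 + (1 + r)/(2 + r) (s(r) = 5 + (r + 1)/(r + 2) = 5 + (1 + r)/(2 + r))
-s(4) = -(11 + 6*4)/(2 + 4) = -(11 + 24)/6 = -35/6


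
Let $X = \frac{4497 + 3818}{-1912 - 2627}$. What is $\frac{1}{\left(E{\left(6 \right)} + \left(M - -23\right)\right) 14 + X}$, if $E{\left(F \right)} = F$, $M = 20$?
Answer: $\frac{4539}{3105439} \approx 0.0014616$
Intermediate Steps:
$X = - \frac{8315}{4539}$ ($X = \frac{8315}{-4539} = 8315 \left(- \frac{1}{4539}\right) = - \frac{8315}{4539} \approx -1.8319$)
$\frac{1}{\left(E{\left(6 \right)} + \left(M - -23\right)\right) 14 + X} = \frac{1}{\left(6 + \left(20 - -23\right)\right) 14 - \frac{8315}{4539}} = \frac{1}{\left(6 + \left(20 + 23\right)\right) 14 - \frac{8315}{4539}} = \frac{1}{\left(6 + 43\right) 14 - \frac{8315}{4539}} = \frac{1}{49 \cdot 14 - \frac{8315}{4539}} = \frac{1}{686 - \frac{8315}{4539}} = \frac{1}{\frac{3105439}{4539}} = \frac{4539}{3105439}$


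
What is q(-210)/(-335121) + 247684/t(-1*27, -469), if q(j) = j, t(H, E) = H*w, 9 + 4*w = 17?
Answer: -13834016404/3016089 ≈ -4586.7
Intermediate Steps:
w = 2 (w = -9/4 + (¼)*17 = -9/4 + 17/4 = 2)
t(H, E) = 2*H (t(H, E) = H*2 = 2*H)
q(-210)/(-335121) + 247684/t(-1*27, -469) = -210/(-335121) + 247684/((2*(-1*27))) = -210*(-1/335121) + 247684/((2*(-27))) = 70/111707 + 247684/(-54) = 70/111707 + 247684*(-1/54) = 70/111707 - 123842/27 = -13834016404/3016089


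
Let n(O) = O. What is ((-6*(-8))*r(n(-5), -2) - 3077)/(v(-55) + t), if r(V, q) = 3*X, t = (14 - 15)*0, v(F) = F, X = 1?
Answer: 2933/55 ≈ 53.327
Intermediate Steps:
t = 0 (t = -1*0 = 0)
r(V, q) = 3 (r(V, q) = 3*1 = 3)
((-6*(-8))*r(n(-5), -2) - 3077)/(v(-55) + t) = (-6*(-8)*3 - 3077)/(-55 + 0) = (48*3 - 3077)/(-55) = (144 - 3077)*(-1/55) = -2933*(-1/55) = 2933/55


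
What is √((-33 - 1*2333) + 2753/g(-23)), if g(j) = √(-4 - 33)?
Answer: √(-3239054 - 101861*I*√37)/37 ≈ 4.6314 - 48.862*I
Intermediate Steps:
g(j) = I*√37 (g(j) = √(-37) = I*√37)
√((-33 - 1*2333) + 2753/g(-23)) = √((-33 - 1*2333) + 2753/((I*√37))) = √((-33 - 2333) + 2753*(-I*√37/37)) = √(-2366 - 2753*I*√37/37)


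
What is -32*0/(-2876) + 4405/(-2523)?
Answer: -4405/2523 ≈ -1.7459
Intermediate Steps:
-32*0/(-2876) + 4405/(-2523) = 0*(-1/2876) + 4405*(-1/2523) = 0 - 4405/2523 = -4405/2523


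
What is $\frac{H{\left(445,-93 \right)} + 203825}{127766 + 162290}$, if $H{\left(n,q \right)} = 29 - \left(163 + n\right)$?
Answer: $\frac{101623}{145028} \approx 0.70071$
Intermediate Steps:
$H{\left(n,q \right)} = -134 - n$ ($H{\left(n,q \right)} = 29 - \left(163 + n\right) = -134 - n$)
$\frac{H{\left(445,-93 \right)} + 203825}{127766 + 162290} = \frac{\left(-134 - 445\right) + 203825}{127766 + 162290} = \frac{\left(-134 - 445\right) + 203825}{290056} = \left(-579 + 203825\right) \frac{1}{290056} = 203246 \cdot \frac{1}{290056} = \frac{101623}{145028}$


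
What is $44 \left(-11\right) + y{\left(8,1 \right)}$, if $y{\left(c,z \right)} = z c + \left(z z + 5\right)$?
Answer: $-470$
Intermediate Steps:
$y{\left(c,z \right)} = 5 + z^{2} + c z$ ($y{\left(c,z \right)} = c z + \left(z^{2} + 5\right) = c z + \left(5 + z^{2}\right) = 5 + z^{2} + c z$)
$44 \left(-11\right) + y{\left(8,1 \right)} = 44 \left(-11\right) + \left(5 + 1^{2} + 8 \cdot 1\right) = -484 + \left(5 + 1 + 8\right) = -484 + 14 = -470$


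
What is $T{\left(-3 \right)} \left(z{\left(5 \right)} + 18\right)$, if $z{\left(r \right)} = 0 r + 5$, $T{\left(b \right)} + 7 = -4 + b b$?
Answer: $-46$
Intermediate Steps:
$T{\left(b \right)} = -11 + b^{2}$ ($T{\left(b \right)} = -7 + \left(-4 + b b\right) = -7 + \left(-4 + b^{2}\right) = -11 + b^{2}$)
$z{\left(r \right)} = 5$ ($z{\left(r \right)} = 0 + 5 = 5$)
$T{\left(-3 \right)} \left(z{\left(5 \right)} + 18\right) = \left(-11 + \left(-3\right)^{2}\right) \left(5 + 18\right) = \left(-11 + 9\right) 23 = \left(-2\right) 23 = -46$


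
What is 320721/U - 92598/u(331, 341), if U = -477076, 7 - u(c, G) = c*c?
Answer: 1506669169/8710930684 ≈ 0.17296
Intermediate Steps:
u(c, G) = 7 - c² (u(c, G) = 7 - c*c = 7 - c²)
320721/U - 92598/u(331, 341) = 320721/(-477076) - 92598/(7 - 1*331²) = 320721*(-1/477076) - 92598/(7 - 1*109561) = -320721/477076 - 92598/(7 - 109561) = -320721/477076 - 92598/(-109554) = -320721/477076 - 92598*(-1/109554) = -320721/477076 + 15433/18259 = 1506669169/8710930684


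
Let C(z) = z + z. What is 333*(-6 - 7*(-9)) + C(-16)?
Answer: 18949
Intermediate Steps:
C(z) = 2*z
333*(-6 - 7*(-9)) + C(-16) = 333*(-6 - 7*(-9)) + 2*(-16) = 333*(-6 + 63) - 32 = 333*57 - 32 = 18981 - 32 = 18949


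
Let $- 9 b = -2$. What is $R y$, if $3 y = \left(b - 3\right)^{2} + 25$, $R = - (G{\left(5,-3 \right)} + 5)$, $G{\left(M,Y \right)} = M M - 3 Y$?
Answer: $- \frac{34450}{81} \approx -425.31$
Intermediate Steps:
$G{\left(M,Y \right)} = M^{2} - 3 Y$
$b = \frac{2}{9}$ ($b = \left(- \frac{1}{9}\right) \left(-2\right) = \frac{2}{9} \approx 0.22222$)
$R = -39$ ($R = - (\left(5^{2} - -9\right) + 5) = - (\left(25 + 9\right) + 5) = - (34 + 5) = \left(-1\right) 39 = -39$)
$y = \frac{2650}{243}$ ($y = \frac{\left(\frac{2}{9} - 3\right)^{2} + 25}{3} = \frac{\left(- \frac{25}{9}\right)^{2} + 25}{3} = \frac{\frac{625}{81} + 25}{3} = \frac{1}{3} \cdot \frac{2650}{81} = \frac{2650}{243} \approx 10.905$)
$R y = \left(-39\right) \frac{2650}{243} = - \frac{34450}{81}$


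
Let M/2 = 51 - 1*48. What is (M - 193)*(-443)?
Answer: 82841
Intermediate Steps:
M = 6 (M = 2*(51 - 1*48) = 2*(51 - 48) = 2*3 = 6)
(M - 193)*(-443) = (6 - 193)*(-443) = -187*(-443) = 82841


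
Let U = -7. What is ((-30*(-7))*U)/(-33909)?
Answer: 490/11303 ≈ 0.043351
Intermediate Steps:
((-30*(-7))*U)/(-33909) = (-30*(-7)*(-7))/(-33909) = (210*(-7))*(-1/33909) = -1470*(-1/33909) = 490/11303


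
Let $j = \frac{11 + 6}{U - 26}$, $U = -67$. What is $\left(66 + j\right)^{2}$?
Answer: $\frac{37466641}{8649} \approx 4331.9$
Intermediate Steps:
$j = - \frac{17}{93}$ ($j = \frac{11 + 6}{-67 - 26} = \frac{17}{-93} = 17 \left(- \frac{1}{93}\right) = - \frac{17}{93} \approx -0.1828$)
$\left(66 + j\right)^{2} = \left(66 - \frac{17}{93}\right)^{2} = \left(\frac{6121}{93}\right)^{2} = \frac{37466641}{8649}$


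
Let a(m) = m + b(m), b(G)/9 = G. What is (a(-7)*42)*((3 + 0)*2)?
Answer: -17640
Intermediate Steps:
b(G) = 9*G
a(m) = 10*m (a(m) = m + 9*m = 10*m)
(a(-7)*42)*((3 + 0)*2) = ((10*(-7))*42)*((3 + 0)*2) = (-70*42)*(3*2) = -2940*6 = -17640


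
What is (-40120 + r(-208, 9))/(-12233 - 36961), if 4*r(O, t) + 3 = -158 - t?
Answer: 2975/3644 ≈ 0.81641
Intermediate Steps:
r(O, t) = -161/4 - t/4 (r(O, t) = -3/4 + (-158 - t)/4 = -3/4 + (-79/2 - t/4) = -161/4 - t/4)
(-40120 + r(-208, 9))/(-12233 - 36961) = (-40120 + (-161/4 - 1/4*9))/(-12233 - 36961) = (-40120 + (-161/4 - 9/4))/(-49194) = (-40120 - 85/2)*(-1/49194) = -80325/2*(-1/49194) = 2975/3644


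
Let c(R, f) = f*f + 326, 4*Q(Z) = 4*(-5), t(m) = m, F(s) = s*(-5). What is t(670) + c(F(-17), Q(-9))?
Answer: 1021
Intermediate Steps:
F(s) = -5*s
Q(Z) = -5 (Q(Z) = (4*(-5))/4 = (¼)*(-20) = -5)
c(R, f) = 326 + f² (c(R, f) = f² + 326 = 326 + f²)
t(670) + c(F(-17), Q(-9)) = 670 + (326 + (-5)²) = 670 + (326 + 25) = 670 + 351 = 1021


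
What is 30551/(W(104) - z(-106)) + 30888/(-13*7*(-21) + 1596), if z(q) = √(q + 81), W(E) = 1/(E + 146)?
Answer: 25016040046/1826563669 + 9547187500*I/1562501 ≈ 13.696 + 6110.2*I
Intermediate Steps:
W(E) = 1/(146 + E)
z(q) = √(81 + q)
30551/(W(104) - z(-106)) + 30888/(-13*7*(-21) + 1596) = 30551/(1/(146 + 104) - √(81 - 106)) + 30888/(-13*7*(-21) + 1596) = 30551/(1/250 - √(-25)) + 30888/(-91*(-21) + 1596) = 30551/(1/250 - 5*I) + 30888/(1911 + 1596) = 30551/(1/250 - 5*I) + 30888/3507 = 30551*(62500*(1/250 + 5*I)/1562501) + 30888*(1/3507) = 1909437500*(1/250 + 5*I)/1562501 + 10296/1169 = 10296/1169 + 1909437500*(1/250 + 5*I)/1562501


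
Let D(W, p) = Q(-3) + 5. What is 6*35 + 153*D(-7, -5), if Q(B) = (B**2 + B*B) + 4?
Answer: 4341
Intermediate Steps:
Q(B) = 4 + 2*B**2 (Q(B) = (B**2 + B**2) + 4 = 2*B**2 + 4 = 4 + 2*B**2)
D(W, p) = 27 (D(W, p) = (4 + 2*(-3)**2) + 5 = (4 + 2*9) + 5 = (4 + 18) + 5 = 22 + 5 = 27)
6*35 + 153*D(-7, -5) = 6*35 + 153*27 = 210 + 4131 = 4341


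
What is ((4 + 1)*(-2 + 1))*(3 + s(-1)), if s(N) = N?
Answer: -10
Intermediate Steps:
((4 + 1)*(-2 + 1))*(3 + s(-1)) = ((4 + 1)*(-2 + 1))*(3 - 1) = (5*(-1))*2 = -5*2 = -10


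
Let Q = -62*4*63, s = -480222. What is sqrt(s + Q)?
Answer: 39*I*sqrt(326) ≈ 704.16*I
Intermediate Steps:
Q = -15624 (Q = -248*63 = -15624)
sqrt(s + Q) = sqrt(-480222 - 15624) = sqrt(-495846) = 39*I*sqrt(326)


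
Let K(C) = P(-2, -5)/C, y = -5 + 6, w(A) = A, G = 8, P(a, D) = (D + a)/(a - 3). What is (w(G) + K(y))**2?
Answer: 2209/25 ≈ 88.360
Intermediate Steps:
P(a, D) = (D + a)/(-3 + a)
y = 1
K(C) = 7/(5*C) (K(C) = ((-5 - 2)/(-3 - 2))/C = (-7/(-5))/C = (-1/5*(-7))/C = 7/(5*C))
(w(G) + K(y))**2 = (8 + (7/5)/1)**2 = (8 + (7/5)*1)**2 = (8 + 7/5)**2 = (47/5)**2 = 2209/25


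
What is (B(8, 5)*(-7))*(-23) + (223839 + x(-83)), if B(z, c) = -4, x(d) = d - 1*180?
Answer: 222932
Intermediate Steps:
x(d) = -180 + d (x(d) = d - 180 = -180 + d)
(B(8, 5)*(-7))*(-23) + (223839 + x(-83)) = -4*(-7)*(-23) + (223839 + (-180 - 83)) = 28*(-23) + (223839 - 263) = -644 + 223576 = 222932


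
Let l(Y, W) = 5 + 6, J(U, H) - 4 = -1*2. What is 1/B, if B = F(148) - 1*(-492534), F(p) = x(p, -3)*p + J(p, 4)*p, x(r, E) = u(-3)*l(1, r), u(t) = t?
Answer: 1/487946 ≈ 2.0494e-6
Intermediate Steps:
J(U, H) = 2 (J(U, H) = 4 - 1*2 = 4 - 2 = 2)
l(Y, W) = 11
x(r, E) = -33 (x(r, E) = -3*11 = -33)
F(p) = -31*p (F(p) = -33*p + 2*p = -31*p)
B = 487946 (B = -31*148 - 1*(-492534) = -4588 + 492534 = 487946)
1/B = 1/487946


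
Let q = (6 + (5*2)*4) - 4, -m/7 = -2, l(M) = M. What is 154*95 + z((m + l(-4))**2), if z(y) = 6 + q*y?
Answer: 18836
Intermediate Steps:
m = 14 (m = -7*(-2) = 14)
q = 42 (q = (6 + 10*4) - 4 = (6 + 40) - 4 = 46 - 4 = 42)
z(y) = 6 + 42*y
154*95 + z((m + l(-4))**2) = 154*95 + (6 + 42*(14 - 4)**2) = 14630 + (6 + 42*10**2) = 14630 + (6 + 42*100) = 14630 + (6 + 4200) = 14630 + 4206 = 18836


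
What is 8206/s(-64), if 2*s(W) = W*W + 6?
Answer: 8206/2051 ≈ 4.0010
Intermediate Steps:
s(W) = 3 + W**2/2 (s(W) = (W*W + 6)/2 = (W**2 + 6)/2 = (6 + W**2)/2 = 3 + W**2/2)
8206/s(-64) = 8206/(3 + (1/2)*(-64)**2) = 8206/(3 + (1/2)*4096) = 8206/(3 + 2048) = 8206/2051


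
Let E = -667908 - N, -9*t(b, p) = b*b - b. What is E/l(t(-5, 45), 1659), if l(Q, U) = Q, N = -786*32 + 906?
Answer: 965493/5 ≈ 1.9310e+5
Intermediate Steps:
N = -24246 (N = -25152 + 906 = -24246)
t(b, p) = -b²/9 + b/9 (t(b, p) = -(b*b - b)/9 = -(b² - b)/9 = -b²/9 + b/9)
E = -643662 (E = -667908 - 1*(-24246) = -667908 + 24246 = -643662)
E/l(t(-5, 45), 1659) = -643662*(-9/(5*(1 - 1*(-5)))) = -643662*(-9/(5*(1 + 5))) = -643662/((⅑)*(-5)*6) = -643662/(-10/3) = -643662*(-3/10) = 965493/5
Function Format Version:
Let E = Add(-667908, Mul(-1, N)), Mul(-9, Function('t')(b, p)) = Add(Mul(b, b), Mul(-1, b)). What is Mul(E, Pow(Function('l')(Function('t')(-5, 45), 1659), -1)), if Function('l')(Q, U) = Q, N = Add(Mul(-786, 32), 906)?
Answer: Rational(965493, 5) ≈ 1.9310e+5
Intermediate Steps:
N = -24246 (N = Add(-25152, 906) = -24246)
Function('t')(b, p) = Add(Mul(Rational(-1, 9), Pow(b, 2)), Mul(Rational(1, 9), b)) (Function('t')(b, p) = Mul(Rational(-1, 9), Add(Mul(b, b), Mul(-1, b))) = Mul(Rational(-1, 9), Add(Pow(b, 2), Mul(-1, b))) = Add(Mul(Rational(-1, 9), Pow(b, 2)), Mul(Rational(1, 9), b)))
E = -643662 (E = Add(-667908, Mul(-1, -24246)) = Add(-667908, 24246) = -643662)
Mul(E, Pow(Function('l')(Function('t')(-5, 45), 1659), -1)) = Mul(-643662, Pow(Mul(Rational(1, 9), -5, Add(1, Mul(-1, -5))), -1)) = Mul(-643662, Pow(Mul(Rational(1, 9), -5, Add(1, 5)), -1)) = Mul(-643662, Pow(Mul(Rational(1, 9), -5, 6), -1)) = Mul(-643662, Pow(Rational(-10, 3), -1)) = Mul(-643662, Rational(-3, 10)) = Rational(965493, 5)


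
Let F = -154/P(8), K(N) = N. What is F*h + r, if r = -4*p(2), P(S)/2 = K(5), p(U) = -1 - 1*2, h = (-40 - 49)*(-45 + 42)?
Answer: -20499/5 ≈ -4099.8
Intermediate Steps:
h = 267 (h = -89*(-3) = 267)
p(U) = -3 (p(U) = -1 - 2 = -3)
P(S) = 10 (P(S) = 2*5 = 10)
r = 12 (r = -4*(-3) = 12)
F = -77/5 (F = -154/10 = -154*⅒ = -77/5 ≈ -15.400)
F*h + r = -77/5*267 + 12 = -20559/5 + 12 = -20499/5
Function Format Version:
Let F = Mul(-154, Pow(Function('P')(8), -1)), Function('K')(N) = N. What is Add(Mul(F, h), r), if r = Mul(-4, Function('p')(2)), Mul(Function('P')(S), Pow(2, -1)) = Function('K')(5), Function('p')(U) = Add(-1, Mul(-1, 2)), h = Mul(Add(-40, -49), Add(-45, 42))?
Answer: Rational(-20499, 5) ≈ -4099.8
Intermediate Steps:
h = 267 (h = Mul(-89, -3) = 267)
Function('p')(U) = -3 (Function('p')(U) = Add(-1, -2) = -3)
Function('P')(S) = 10 (Function('P')(S) = Mul(2, 5) = 10)
r = 12 (r = Mul(-4, -3) = 12)
F = Rational(-77, 5) (F = Mul(-154, Pow(10, -1)) = Mul(-154, Rational(1, 10)) = Rational(-77, 5) ≈ -15.400)
Add(Mul(F, h), r) = Add(Mul(Rational(-77, 5), 267), 12) = Add(Rational(-20559, 5), 12) = Rational(-20499, 5)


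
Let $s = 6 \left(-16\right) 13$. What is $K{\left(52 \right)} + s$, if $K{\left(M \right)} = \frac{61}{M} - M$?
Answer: $- \frac{67539}{52} \approx -1298.8$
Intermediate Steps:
$K{\left(M \right)} = - M + \frac{61}{M}$
$s = -1248$ ($s = \left(-96\right) 13 = -1248$)
$K{\left(52 \right)} + s = \left(\left(-1\right) 52 + \frac{61}{52}\right) - 1248 = \left(-52 + 61 \cdot \frac{1}{52}\right) - 1248 = \left(-52 + \frac{61}{52}\right) - 1248 = - \frac{2643}{52} - 1248 = - \frac{67539}{52}$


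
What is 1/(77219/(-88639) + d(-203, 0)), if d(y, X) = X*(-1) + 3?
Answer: 88639/188698 ≈ 0.46974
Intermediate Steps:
d(y, X) = 3 - X (d(y, X) = -X + 3 = 3 - X)
1/(77219/(-88639) + d(-203, 0)) = 1/(77219/(-88639) + (3 - 1*0)) = 1/(77219*(-1/88639) + (3 + 0)) = 1/(-77219/88639 + 3) = 1/(188698/88639) = 88639/188698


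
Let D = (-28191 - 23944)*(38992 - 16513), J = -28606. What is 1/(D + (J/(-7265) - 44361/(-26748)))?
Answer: -21591580/25304093685934483 ≈ -8.5328e-10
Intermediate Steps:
D = -1171942665 (D = -52135*22479 = -1171942665)
1/(D + (J/(-7265) - 44361/(-26748))) = 1/(-1171942665 + (-28606/(-7265) - 44361/(-26748))) = 1/(-1171942665 + (-28606*(-1/7265) - 44361*(-1/26748))) = 1/(-1171942665 + (28606/7265 + 4929/2972)) = 1/(-1171942665 + 120826217/21591580) = 1/(-25304093685934483/21591580) = -21591580/25304093685934483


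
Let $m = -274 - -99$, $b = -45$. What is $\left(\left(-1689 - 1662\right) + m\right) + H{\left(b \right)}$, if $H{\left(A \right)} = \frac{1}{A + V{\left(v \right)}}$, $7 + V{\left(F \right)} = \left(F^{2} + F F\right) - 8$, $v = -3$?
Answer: $- \frac{148093}{42} \approx -3526.0$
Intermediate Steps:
$m = -175$ ($m = -274 + 99 = -175$)
$V{\left(F \right)} = -15 + 2 F^{2}$ ($V{\left(F \right)} = -7 - \left(8 - F^{2} - F F\right) = -7 + \left(\left(F^{2} + F^{2}\right) - 8\right) = -7 + \left(2 F^{2} - 8\right) = -7 + \left(-8 + 2 F^{2}\right) = -15 + 2 F^{2}$)
$H{\left(A \right)} = \frac{1}{3 + A}$ ($H{\left(A \right)} = \frac{1}{A - \left(15 - 2 \left(-3\right)^{2}\right)} = \frac{1}{A + \left(-15 + 2 \cdot 9\right)} = \frac{1}{A + \left(-15 + 18\right)} = \frac{1}{A + 3} = \frac{1}{3 + A}$)
$\left(\left(-1689 - 1662\right) + m\right) + H{\left(b \right)} = \left(\left(-1689 - 1662\right) - 175\right) + \frac{1}{3 - 45} = \left(-3351 - 175\right) + \frac{1}{-42} = -3526 - \frac{1}{42} = - \frac{148093}{42}$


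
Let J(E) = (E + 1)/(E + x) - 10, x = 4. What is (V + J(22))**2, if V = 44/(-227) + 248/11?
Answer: 738436018329/4214866084 ≈ 175.20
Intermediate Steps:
V = 55812/2497 (V = 44*(-1/227) + 248*(1/11) = -44/227 + 248/11 = 55812/2497 ≈ 22.352)
J(E) = -10 + (1 + E)/(4 + E) (J(E) = (E + 1)/(E + 4) - 10 = (1 + E)/(4 + E) - 10 = -10 + (1 + E)/(4 + E))
(V + J(22))**2 = (55812/2497 + 3*(-13 - 3*22)/(4 + 22))**2 = (55812/2497 + 3*(-13 - 66)/26)**2 = (55812/2497 + 3*(1/26)*(-79))**2 = (55812/2497 - 237/26)**2 = (859323/64922)**2 = 738436018329/4214866084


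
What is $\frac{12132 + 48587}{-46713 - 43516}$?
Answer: $- \frac{60719}{90229} \approx -0.67294$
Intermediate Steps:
$\frac{12132 + 48587}{-46713 - 43516} = \frac{60719}{-90229} = 60719 \left(- \frac{1}{90229}\right) = - \frac{60719}{90229}$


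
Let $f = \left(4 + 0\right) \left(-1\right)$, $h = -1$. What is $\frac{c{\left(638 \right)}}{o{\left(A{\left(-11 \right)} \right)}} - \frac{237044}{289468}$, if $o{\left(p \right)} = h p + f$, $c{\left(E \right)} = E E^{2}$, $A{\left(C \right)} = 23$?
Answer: $- \frac{18793282508471}{1953909} \approx -9.6183 \cdot 10^{6}$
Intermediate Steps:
$c{\left(E \right)} = E^{3}$
$f = -4$ ($f = 4 \left(-1\right) = -4$)
$o{\left(p \right)} = -4 - p$ ($o{\left(p \right)} = - p - 4 = -4 - p$)
$\frac{c{\left(638 \right)}}{o{\left(A{\left(-11 \right)} \right)}} - \frac{237044}{289468} = \frac{638^{3}}{-4 - 23} - \frac{237044}{289468} = \frac{259694072}{-4 - 23} - \frac{59261}{72367} = \frac{259694072}{-27} - \frac{59261}{72367} = 259694072 \left(- \frac{1}{27}\right) - \frac{59261}{72367} = - \frac{259694072}{27} - \frac{59261}{72367} = - \frac{18793282508471}{1953909}$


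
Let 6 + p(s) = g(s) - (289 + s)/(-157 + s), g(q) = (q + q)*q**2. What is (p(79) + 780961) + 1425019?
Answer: 124490212/39 ≈ 3.1921e+6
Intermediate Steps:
g(q) = 2*q**3 (g(q) = (2*q)*q**2 = 2*q**3)
p(s) = -6 + 2*s**3 - (289 + s)/(-157 + s) (p(s) = -6 + (2*s**3 - (289 + s)/(-157 + s)) = -6 + 2*s**3 - (289 + s)/(-157 + s))
(p(79) + 780961) + 1425019 = ((653 - 314*79**3 - 7*79 + 2*79**4)/(-157 + 79) + 780961) + 1425019 = ((653 - 314*493039 - 553 + 2*38950081)/(-78) + 780961) + 1425019 = (-(653 - 154814246 - 553 + 77900162)/78 + 780961) + 1425019 = (-1/78*(-76913984) + 780961) + 1425019 = (38456992/39 + 780961) + 1425019 = 68914471/39 + 1425019 = 124490212/39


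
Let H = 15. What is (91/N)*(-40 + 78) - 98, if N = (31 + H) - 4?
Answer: -47/3 ≈ -15.667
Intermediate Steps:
N = 42 (N = (31 + 15) - 4 = 46 - 4 = 42)
(91/N)*(-40 + 78) - 98 = (91/42)*(-40 + 78) - 98 = (91*(1/42))*38 - 98 = (13/6)*38 - 98 = 247/3 - 98 = -47/3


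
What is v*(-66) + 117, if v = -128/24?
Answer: 469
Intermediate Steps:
v = -16/3 (v = -128*1/24 = -16/3 ≈ -5.3333)
v*(-66) + 117 = -16/3*(-66) + 117 = 352 + 117 = 469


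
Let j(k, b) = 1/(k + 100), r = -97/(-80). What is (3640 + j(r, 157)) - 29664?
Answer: -210716248/8097 ≈ -26024.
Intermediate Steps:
r = 97/80 (r = -97*(-1/80) = 97/80 ≈ 1.2125)
j(k, b) = 1/(100 + k)
(3640 + j(r, 157)) - 29664 = (3640 + 1/(100 + 97/80)) - 29664 = (3640 + 1/(8097/80)) - 29664 = (3640 + 80/8097) - 29664 = 29473160/8097 - 29664 = -210716248/8097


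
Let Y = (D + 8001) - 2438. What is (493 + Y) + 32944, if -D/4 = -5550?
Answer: 61200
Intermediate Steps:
D = 22200 (D = -4*(-5550) = 22200)
Y = 27763 (Y = (22200 + 8001) - 2438 = 30201 - 2438 = 27763)
(493 + Y) + 32944 = (493 + 27763) + 32944 = 28256 + 32944 = 61200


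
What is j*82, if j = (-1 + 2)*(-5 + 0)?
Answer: -410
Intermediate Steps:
j = -5 (j = 1*(-5) = -5)
j*82 = -5*82 = -410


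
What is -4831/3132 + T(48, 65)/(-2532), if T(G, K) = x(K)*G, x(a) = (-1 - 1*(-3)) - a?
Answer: -230077/660852 ≈ -0.34815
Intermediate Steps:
x(a) = 2 - a (x(a) = (-1 + 3) - a = 2 - a)
T(G, K) = G*(2 - K) (T(G, K) = (2 - K)*G = G*(2 - K))
-4831/3132 + T(48, 65)/(-2532) = -4831/3132 + (48*(2 - 1*65))/(-2532) = -4831*1/3132 + (48*(2 - 65))*(-1/2532) = -4831/3132 + (48*(-63))*(-1/2532) = -4831/3132 - 3024*(-1/2532) = -4831/3132 + 252/211 = -230077/660852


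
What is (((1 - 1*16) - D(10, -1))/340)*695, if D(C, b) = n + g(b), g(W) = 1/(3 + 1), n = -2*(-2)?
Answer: -10703/272 ≈ -39.349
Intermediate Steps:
n = 4
g(W) = ¼ (g(W) = 1/4 = ¼)
D(C, b) = 17/4 (D(C, b) = 4 + ¼ = 17/4)
(((1 - 1*16) - D(10, -1))/340)*695 = (((1 - 1*16) - 1*17/4)/340)*695 = (((1 - 16) - 17/4)*(1/340))*695 = ((-15 - 17/4)*(1/340))*695 = -77/4*1/340*695 = -77/1360*695 = -10703/272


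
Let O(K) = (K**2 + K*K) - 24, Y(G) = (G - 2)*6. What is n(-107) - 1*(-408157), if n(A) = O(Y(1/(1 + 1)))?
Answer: 408295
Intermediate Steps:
Y(G) = -12 + 6*G (Y(G) = (-2 + G)*6 = -12 + 6*G)
O(K) = -24 + 2*K**2 (O(K) = (K**2 + K**2) - 24 = 2*K**2 - 24 = -24 + 2*K**2)
n(A) = 138 (n(A) = -24 + 2*(-12 + 6/(1 + 1))**2 = -24 + 2*(-12 + 6/2)**2 = -24 + 2*(-12 + 6*(1/2))**2 = -24 + 2*(-12 + 3)**2 = -24 + 2*(-9)**2 = -24 + 2*81 = -24 + 162 = 138)
n(-107) - 1*(-408157) = 138 - 1*(-408157) = 138 + 408157 = 408295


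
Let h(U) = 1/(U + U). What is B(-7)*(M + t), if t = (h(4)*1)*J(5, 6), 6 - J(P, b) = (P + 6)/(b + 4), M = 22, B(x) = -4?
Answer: -1809/20 ≈ -90.450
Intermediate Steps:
J(P, b) = 6 - (6 + P)/(4 + b) (J(P, b) = 6 - (P + 6)/(b + 4) = 6 - (6 + P)/(4 + b))
h(U) = 1/(2*U)
t = 49/80 (t = (((½)/4)*1)*((18 - 1*5 + 6*6)/(4 + 6)) = (((½)*(¼))*1)*((18 - 5 + 36)/10) = ((⅛)*1)*((⅒)*49) = (⅛)*(49/10) = 49/80 ≈ 0.61250)
B(-7)*(M + t) = -4*(22 + 49/80) = -4*1809/80 = -1809/20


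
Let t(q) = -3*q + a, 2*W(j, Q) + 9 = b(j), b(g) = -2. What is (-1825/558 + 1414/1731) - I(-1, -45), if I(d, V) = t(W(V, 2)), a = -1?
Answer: -2890247/160983 ≈ -17.954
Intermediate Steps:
W(j, Q) = -11/2 (W(j, Q) = -9/2 + (1/2)*(-2) = -9/2 - 1 = -11/2)
t(q) = -1 - 3*q (t(q) = -3*q - 1 = -1 - 3*q)
I(d, V) = 31/2 (I(d, V) = -1 - 3*(-11/2) = -1 + 33/2 = 31/2)
(-1825/558 + 1414/1731) - I(-1, -45) = (-1825/558 + 1414/1731) - 1*31/2 = (-1825*1/558 + 1414*(1/1731)) - 31/2 = (-1825/558 + 1414/1731) - 31/2 = -790021/321966 - 31/2 = -2890247/160983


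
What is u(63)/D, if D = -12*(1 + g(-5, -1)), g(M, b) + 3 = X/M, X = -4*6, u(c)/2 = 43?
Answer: -215/84 ≈ -2.5595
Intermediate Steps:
u(c) = 86 (u(c) = 2*43 = 86)
X = -24
g(M, b) = -3 - 24/M
D = -168/5 (D = -12*(1 + (-3 - 24/(-5))) = -12*(1 + (-3 - 24*(-⅕))) = -12*(1 + (-3 + 24/5)) = -12*(1 + 9/5) = -12*14/5 = -168/5 ≈ -33.600)
u(63)/D = 86/(-168/5) = 86*(-5/168) = -215/84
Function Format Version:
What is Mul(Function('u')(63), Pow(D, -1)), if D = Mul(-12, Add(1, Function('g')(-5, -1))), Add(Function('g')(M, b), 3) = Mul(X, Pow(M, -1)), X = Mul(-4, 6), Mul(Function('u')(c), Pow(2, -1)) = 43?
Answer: Rational(-215, 84) ≈ -2.5595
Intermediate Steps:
Function('u')(c) = 86 (Function('u')(c) = Mul(2, 43) = 86)
X = -24
Function('g')(M, b) = Add(-3, Mul(-24, Pow(M, -1)))
D = Rational(-168, 5) (D = Mul(-12, Add(1, Add(-3, Mul(-24, Pow(-5, -1))))) = Mul(-12, Add(1, Add(-3, Mul(-24, Rational(-1, 5))))) = Mul(-12, Add(1, Add(-3, Rational(24, 5)))) = Mul(-12, Add(1, Rational(9, 5))) = Mul(-12, Rational(14, 5)) = Rational(-168, 5) ≈ -33.600)
Mul(Function('u')(63), Pow(D, -1)) = Mul(86, Pow(Rational(-168, 5), -1)) = Mul(86, Rational(-5, 168)) = Rational(-215, 84)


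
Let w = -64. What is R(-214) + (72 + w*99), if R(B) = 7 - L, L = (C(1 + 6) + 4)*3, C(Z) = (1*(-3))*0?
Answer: -6269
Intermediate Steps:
C(Z) = 0 (C(Z) = -3*0 = 0)
L = 12 (L = (0 + 4)*3 = 4*3 = 12)
R(B) = -5 (R(B) = 7 - 1*12 = 7 - 12 = -5)
R(-214) + (72 + w*99) = -5 + (72 - 64*99) = -5 + (72 - 6336) = -5 - 6264 = -6269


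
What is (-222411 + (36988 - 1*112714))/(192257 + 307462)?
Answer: -99379/166573 ≈ -0.59661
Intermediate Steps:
(-222411 + (36988 - 1*112714))/(192257 + 307462) = (-222411 + (36988 - 112714))/499719 = (-222411 - 75726)*(1/499719) = -298137*1/499719 = -99379/166573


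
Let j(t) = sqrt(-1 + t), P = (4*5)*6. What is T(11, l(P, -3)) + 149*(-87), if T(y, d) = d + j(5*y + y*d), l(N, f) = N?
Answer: -12843 + sqrt(1374) ≈ -12806.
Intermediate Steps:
P = 120 (P = 20*6 = 120)
T(y, d) = d + sqrt(-1 + 5*y + d*y) (T(y, d) = d + sqrt(-1 + (5*y + y*d)) = d + sqrt(-1 + (5*y + d*y)) = d + sqrt(-1 + 5*y + d*y))
T(11, l(P, -3)) + 149*(-87) = (120 + sqrt(-1 + 11*(5 + 120))) + 149*(-87) = (120 + sqrt(-1 + 11*125)) - 12963 = (120 + sqrt(-1 + 1375)) - 12963 = (120 + sqrt(1374)) - 12963 = -12843 + sqrt(1374)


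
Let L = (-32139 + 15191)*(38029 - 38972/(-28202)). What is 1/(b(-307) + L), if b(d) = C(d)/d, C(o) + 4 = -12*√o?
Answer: -754928350741678175047/486580697992260571001573722819 - 183129983121*I*√307/1946322791969042284006294891276 ≈ -1.5515e-9 - 1.6486e-18*I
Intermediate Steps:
C(o) = -4 - 12*√o
b(d) = (-4 - 12*√d)/d
L = -9088643201420/14101 (L = -16948*(38029 - 38972*(-1/28202)) = -16948*(38029 + 19486/14101) = -16948*536266415/14101 = -9088643201420/14101 ≈ -6.4454e+8)
1/(b(-307) + L) = 1/(4*(-1 - 3*I*√307)/(-307) - 9088643201420/14101) = 1/(4*(-1/307)*(-1 - 3*I*√307) - 9088643201420/14101) = 1/((4/307 + 12*I*√307/307) - 9088643201420/14101) = 1/(-2790213462779536/4329007 + 12*I*√307/307)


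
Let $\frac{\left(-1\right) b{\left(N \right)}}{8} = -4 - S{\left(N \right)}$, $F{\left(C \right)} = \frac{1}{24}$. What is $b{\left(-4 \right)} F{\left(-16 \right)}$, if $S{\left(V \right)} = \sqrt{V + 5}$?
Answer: $\frac{5}{3} \approx 1.6667$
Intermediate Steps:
$F{\left(C \right)} = \frac{1}{24}$
$S{\left(V \right)} = \sqrt{5 + V}$
$b{\left(N \right)} = 32 + 8 \sqrt{5 + N}$ ($b{\left(N \right)} = - 8 \left(-4 - \sqrt{5 + N}\right) = 32 + 8 \sqrt{5 + N}$)
$b{\left(-4 \right)} F{\left(-16 \right)} = \left(32 + 8 \sqrt{5 - 4}\right) \frac{1}{24} = \left(32 + 8 \sqrt{1}\right) \frac{1}{24} = \left(32 + 8 \cdot 1\right) \frac{1}{24} = \left(32 + 8\right) \frac{1}{24} = 40 \cdot \frac{1}{24} = \frac{5}{3}$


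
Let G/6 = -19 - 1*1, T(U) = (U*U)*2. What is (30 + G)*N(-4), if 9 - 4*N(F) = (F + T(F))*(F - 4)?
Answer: -10485/2 ≈ -5242.5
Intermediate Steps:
T(U) = 2*U**2 (T(U) = U**2*2 = 2*U**2)
N(F) = 9/4 - (-4 + F)*(F + 2*F**2)/4 (N(F) = 9/4 - (F + 2*F**2)*(F - 4)/4 = 9/4 - (F + 2*F**2)*(-4 + F)/4 = 9/4 - (-4 + F)*(F + 2*F**2)/4)
G = -120 (G = 6*(-19 - 1*1) = 6*(-19 - 1) = 6*(-20) = -120)
(30 + G)*N(-4) = (30 - 120)*(9/4 - 4 - 1/2*(-4)**3 + (7/4)*(-4)**2) = -90*(9/4 - 4 - 1/2*(-64) + (7/4)*16) = -90*(9/4 - 4 + 32 + 28) = -90*233/4 = -10485/2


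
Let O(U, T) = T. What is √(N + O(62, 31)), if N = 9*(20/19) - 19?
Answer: 2*√1938/19 ≈ 4.6340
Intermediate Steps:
N = -181/19 (N = 9*(20*(1/19)) - 19 = 9*(20/19) - 19 = 180/19 - 19 = -181/19 ≈ -9.5263)
√(N + O(62, 31)) = √(-181/19 + 31) = √(408/19) = 2*√1938/19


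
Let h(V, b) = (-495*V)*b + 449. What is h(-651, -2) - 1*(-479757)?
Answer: -164284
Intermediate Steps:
h(V, b) = 449 - 495*V*b (h(V, b) = -495*V*b + 449 = 449 - 495*V*b)
h(-651, -2) - 1*(-479757) = (449 - 495*(-651)*(-2)) - 1*(-479757) = (449 - 644490) + 479757 = -644041 + 479757 = -164284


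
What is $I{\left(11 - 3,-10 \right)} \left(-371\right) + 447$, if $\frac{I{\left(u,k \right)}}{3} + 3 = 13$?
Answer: $-10683$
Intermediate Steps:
$I{\left(u,k \right)} = 30$ ($I{\left(u,k \right)} = -9 + 3 \cdot 13 = -9 + 39 = 30$)
$I{\left(11 - 3,-10 \right)} \left(-371\right) + 447 = 30 \left(-371\right) + 447 = -11130 + 447 = -10683$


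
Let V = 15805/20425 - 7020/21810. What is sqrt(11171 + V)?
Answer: 3*sqrt(10947628597101010)/2969795 ≈ 105.70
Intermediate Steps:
V = 1342157/2969795 (V = 15805*(1/20425) - 7020*1/21810 = 3161/4085 - 234/727 = 1342157/2969795 ≈ 0.45194)
sqrt(11171 + V) = sqrt(11171 + 1342157/2969795) = sqrt(33176922102/2969795) = 3*sqrt(10947628597101010)/2969795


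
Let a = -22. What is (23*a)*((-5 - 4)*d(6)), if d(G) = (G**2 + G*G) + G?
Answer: 355212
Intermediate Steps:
d(G) = G + 2*G**2 (d(G) = (G**2 + G**2) + G = 2*G**2 + G = G + 2*G**2)
(23*a)*((-5 - 4)*d(6)) = (23*(-22))*((-5 - 4)*(6*(1 + 2*6))) = -(-4554)*6*(1 + 12) = -(-4554)*6*13 = -(-4554)*78 = -506*(-702) = 355212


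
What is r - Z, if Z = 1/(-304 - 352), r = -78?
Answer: -51167/656 ≈ -77.999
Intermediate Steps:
Z = -1/656 (Z = 1/(-656) = -1/656 ≈ -0.0015244)
r - Z = -78 - 1*(-1/656) = -78 + 1/656 = -51167/656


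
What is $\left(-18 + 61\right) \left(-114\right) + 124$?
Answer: $-4778$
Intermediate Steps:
$\left(-18 + 61\right) \left(-114\right) + 124 = 43 \left(-114\right) + 124 = -4902 + 124 = -4778$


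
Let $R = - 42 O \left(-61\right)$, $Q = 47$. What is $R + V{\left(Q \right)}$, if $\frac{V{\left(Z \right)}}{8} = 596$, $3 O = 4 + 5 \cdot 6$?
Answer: $33804$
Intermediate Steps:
$O = \frac{34}{3}$ ($O = \frac{4 + 5 \cdot 6}{3} = \frac{4 + 30}{3} = \frac{1}{3} \cdot 34 = \frac{34}{3} \approx 11.333$)
$V{\left(Z \right)} = 4768$ ($V{\left(Z \right)} = 8 \cdot 596 = 4768$)
$R = 29036$ ($R = \left(-42\right) \frac{34}{3} \left(-61\right) = \left(-476\right) \left(-61\right) = 29036$)
$R + V{\left(Q \right)} = 29036 + 4768 = 33804$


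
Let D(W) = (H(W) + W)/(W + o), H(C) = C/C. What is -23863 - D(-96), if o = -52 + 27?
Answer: -2887518/121 ≈ -23864.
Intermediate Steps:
H(C) = 1
o = -25
D(W) = (1 + W)/(-25 + W) (D(W) = (1 + W)/(W - 25) = (1 + W)/(-25 + W))
-23863 - D(-96) = -23863 - (1 - 96)/(-25 - 96) = -23863 - (-95)/(-121) = -23863 - (-1)*(-95)/121 = -23863 - 1*95/121 = -23863 - 95/121 = -2887518/121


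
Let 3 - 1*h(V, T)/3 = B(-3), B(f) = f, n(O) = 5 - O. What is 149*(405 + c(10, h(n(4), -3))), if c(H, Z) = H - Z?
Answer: 59153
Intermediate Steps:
h(V, T) = 18 (h(V, T) = 9 - 3*(-3) = 9 + 9 = 18)
149*(405 + c(10, h(n(4), -3))) = 149*(405 + (10 - 1*18)) = 149*(405 + (10 - 18)) = 149*(405 - 8) = 149*397 = 59153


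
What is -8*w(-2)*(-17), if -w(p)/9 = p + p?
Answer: 4896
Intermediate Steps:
w(p) = -18*p (w(p) = -9*(p + p) = -18*p)
-8*w(-2)*(-17) = -(-144)*(-2)*(-17) = -8*36*(-17) = -288*(-17) = 4896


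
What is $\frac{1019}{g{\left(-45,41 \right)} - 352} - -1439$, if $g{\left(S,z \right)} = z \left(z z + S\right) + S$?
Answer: $\frac{95952100}{66679} \approx 1439.0$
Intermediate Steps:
$g{\left(S,z \right)} = S + z \left(S + z^{2}\right)$ ($g{\left(S,z \right)} = z \left(z^{2} + S\right) + S = z \left(S + z^{2}\right) + S = S + z \left(S + z^{2}\right)$)
$\frac{1019}{g{\left(-45,41 \right)} - 352} - -1439 = \frac{1019}{\left(-45 + 41^{3} - 1845\right) - 352} - -1439 = \frac{1019}{\left(-45 + 68921 - 1845\right) - 352} + 1439 = \frac{1019}{67031 - 352} + 1439 = \frac{1019}{66679} + 1439 = \frac{95952100}{66679}$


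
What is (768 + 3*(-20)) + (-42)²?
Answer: 2472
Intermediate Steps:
(768 + 3*(-20)) + (-42)² = (768 - 60) + 1764 = 708 + 1764 = 2472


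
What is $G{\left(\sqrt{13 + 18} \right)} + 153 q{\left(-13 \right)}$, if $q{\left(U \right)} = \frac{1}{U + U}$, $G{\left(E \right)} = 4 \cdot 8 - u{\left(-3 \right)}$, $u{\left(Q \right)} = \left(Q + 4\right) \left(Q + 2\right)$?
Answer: $\frac{705}{26} \approx 27.115$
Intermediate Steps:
$u{\left(Q \right)} = \left(2 + Q\right) \left(4 + Q\right)$ ($u{\left(Q \right)} = \left(4 + Q\right) \left(2 + Q\right) = \left(2 + Q\right) \left(4 + Q\right)$)
$G{\left(E \right)} = 33$ ($G{\left(E \right)} = 4 \cdot 8 - \left(8 + \left(-3\right)^{2} + 6 \left(-3\right)\right) = 32 - \left(8 + 9 - 18\right) = 32 - -1 = 32 + 1 = 33$)
$q{\left(U \right)} = \frac{1}{2 U}$
$G{\left(\sqrt{13 + 18} \right)} + 153 q{\left(-13 \right)} = 33 + 153 \frac{1}{2 \left(-13\right)} = 33 + 153 \cdot \frac{1}{2} \left(- \frac{1}{13}\right) = 33 + 153 \left(- \frac{1}{26}\right) = 33 - \frac{153}{26} = \frac{705}{26}$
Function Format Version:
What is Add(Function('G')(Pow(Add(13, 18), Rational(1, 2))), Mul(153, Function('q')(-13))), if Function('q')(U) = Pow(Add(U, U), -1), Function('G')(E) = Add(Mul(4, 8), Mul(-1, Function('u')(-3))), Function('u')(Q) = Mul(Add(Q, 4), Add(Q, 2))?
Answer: Rational(705, 26) ≈ 27.115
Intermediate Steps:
Function('u')(Q) = Mul(Add(2, Q), Add(4, Q)) (Function('u')(Q) = Mul(Add(4, Q), Add(2, Q)) = Mul(Add(2, Q), Add(4, Q)))
Function('G')(E) = 33 (Function('G')(E) = Add(Mul(4, 8), Mul(-1, Add(8, Pow(-3, 2), Mul(6, -3)))) = Add(32, Mul(-1, Add(8, 9, -18))) = Add(32, Mul(-1, -1)) = Add(32, 1) = 33)
Function('q')(U) = Mul(Rational(1, 2), Pow(U, -1)) (Function('q')(U) = Pow(Mul(2, U), -1) = Mul(Rational(1, 2), Pow(U, -1)))
Add(Function('G')(Pow(Add(13, 18), Rational(1, 2))), Mul(153, Function('q')(-13))) = Add(33, Mul(153, Mul(Rational(1, 2), Pow(-13, -1)))) = Add(33, Mul(153, Mul(Rational(1, 2), Rational(-1, 13)))) = Add(33, Mul(153, Rational(-1, 26))) = Add(33, Rational(-153, 26)) = Rational(705, 26)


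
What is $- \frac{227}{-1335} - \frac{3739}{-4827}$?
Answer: $\frac{676366}{716005} \approx 0.94464$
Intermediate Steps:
$- \frac{227}{-1335} - \frac{3739}{-4827} = \left(-227\right) \left(- \frac{1}{1335}\right) - - \frac{3739}{4827} = \frac{227}{1335} + \frac{3739}{4827} = \frac{676366}{716005}$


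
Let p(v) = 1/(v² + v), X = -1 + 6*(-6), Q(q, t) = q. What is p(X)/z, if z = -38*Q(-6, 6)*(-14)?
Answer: -1/4251744 ≈ -2.3520e-7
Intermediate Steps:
X = -37 (X = -1 - 36 = -37)
p(v) = 1/(v + v²)
z = -3192 (z = -38*(-6)*(-14) = 228*(-14) = -3192)
p(X)/z = (1/((-37)*(1 - 37)))/(-3192) = -1/37/(-36)*(-1/3192) = -1/37*(-1/36)*(-1/3192) = (1/1332)*(-1/3192) = -1/4251744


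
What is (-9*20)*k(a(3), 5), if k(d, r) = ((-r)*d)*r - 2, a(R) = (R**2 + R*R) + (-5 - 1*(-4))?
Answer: 76860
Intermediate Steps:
a(R) = -1 + 2*R**2 (a(R) = (R**2 + R**2) + (-5 + 4) = 2*R**2 - 1 = -1 + 2*R**2)
k(d, r) = -2 - d*r**2 (k(d, r) = (-d*r)*r - 2 = -d*r**2 - 2 = -2 - d*r**2)
(-9*20)*k(a(3), 5) = (-9*20)*(-2 - 1*(-1 + 2*3**2)*5**2) = -180*(-2 - 1*(-1 + 2*9)*25) = -180*(-2 - 1*(-1 + 18)*25) = -180*(-2 - 1*17*25) = -180*(-2 - 425) = -180*(-427) = 76860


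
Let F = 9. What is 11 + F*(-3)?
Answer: -16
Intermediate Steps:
11 + F*(-3) = 11 + 9*(-3) = 11 - 27 = -16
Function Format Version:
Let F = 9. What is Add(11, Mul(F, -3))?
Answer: -16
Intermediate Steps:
Add(11, Mul(F, -3)) = Add(11, Mul(9, -3)) = Add(11, -27) = -16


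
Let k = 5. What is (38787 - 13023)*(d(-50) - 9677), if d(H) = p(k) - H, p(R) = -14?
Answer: -248390724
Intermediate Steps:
d(H) = -14 - H
(38787 - 13023)*(d(-50) - 9677) = (38787 - 13023)*((-14 - 1*(-50)) - 9677) = 25764*((-14 + 50) - 9677) = 25764*(36 - 9677) = 25764*(-9641) = -248390724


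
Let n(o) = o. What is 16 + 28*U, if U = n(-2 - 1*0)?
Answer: -40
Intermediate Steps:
U = -2 (U = -2 - 1*0 = -2 + 0 = -2)
16 + 28*U = 16 + 28*(-2) = 16 - 56 = -40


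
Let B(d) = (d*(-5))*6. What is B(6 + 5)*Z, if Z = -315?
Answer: 103950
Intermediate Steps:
B(d) = -30*d (B(d) = -5*d*6 = -30*d)
B(6 + 5)*Z = -30*(6 + 5)*(-315) = -30*11*(-315) = -330*(-315) = 103950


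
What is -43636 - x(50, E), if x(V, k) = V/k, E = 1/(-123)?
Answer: -37486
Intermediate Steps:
E = -1/123 ≈ -0.0081301
-43636 - x(50, E) = -43636 - 50/(-1/123) = -43636 - 50*(-123) = -43636 - 1*(-6150) = -43636 + 6150 = -37486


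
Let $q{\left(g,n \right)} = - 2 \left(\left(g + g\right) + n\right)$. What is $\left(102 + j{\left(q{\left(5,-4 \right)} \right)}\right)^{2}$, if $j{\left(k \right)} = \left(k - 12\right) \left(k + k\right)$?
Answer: $459684$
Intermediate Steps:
$q{\left(g,n \right)} = - 4 g - 2 n$ ($q{\left(g,n \right)} = - 2 \left(2 g + n\right) = - 2 \left(n + 2 g\right) = - 4 g - 2 n$)
$j{\left(k \right)} = 2 k \left(-12 + k\right)$ ($j{\left(k \right)} = \left(-12 + k\right) 2 k = 2 k \left(-12 + k\right)$)
$\left(102 + j{\left(q{\left(5,-4 \right)} \right)}\right)^{2} = \left(102 + 2 \left(\left(-4\right) 5 - -8\right) \left(-12 - 12\right)\right)^{2} = \left(102 + 2 \left(-20 + 8\right) \left(-12 + \left(-20 + 8\right)\right)\right)^{2} = \left(102 + 2 \left(-12\right) \left(-12 - 12\right)\right)^{2} = \left(102 + 2 \left(-12\right) \left(-24\right)\right)^{2} = \left(102 + 576\right)^{2} = 678^{2} = 459684$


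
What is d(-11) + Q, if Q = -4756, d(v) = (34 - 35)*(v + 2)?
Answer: -4747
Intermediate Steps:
d(v) = -2 - v (d(v) = -(2 + v) = -2 - v)
d(-11) + Q = (-2 - 1*(-11)) - 4756 = (-2 + 11) - 4756 = 9 - 4756 = -4747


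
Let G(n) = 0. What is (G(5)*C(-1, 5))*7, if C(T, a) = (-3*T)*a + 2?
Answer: 0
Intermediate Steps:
C(T, a) = 2 - 3*T*a (C(T, a) = -3*T*a + 2 = 2 - 3*T*a)
(G(5)*C(-1, 5))*7 = (0*(2 - 3*(-1)*5))*7 = (0*(2 + 15))*7 = (0*17)*7 = 0*7 = 0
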